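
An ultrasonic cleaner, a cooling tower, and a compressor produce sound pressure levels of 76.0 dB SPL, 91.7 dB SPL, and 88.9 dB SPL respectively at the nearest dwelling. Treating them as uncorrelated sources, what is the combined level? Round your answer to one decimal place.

For uncorrelated sources the intensities add, so convert each level to linear form, sum, and take 10·log₁₀ of the total.
Σ 10^(L/10) = 10^(76.0/10) + 10^(91.7/10) + 10^(88.9/10) = 2.295e+09.
L_total = 10·log₁₀(2.295e+09) = 93.61 dB SPL.

93.6 dB SPL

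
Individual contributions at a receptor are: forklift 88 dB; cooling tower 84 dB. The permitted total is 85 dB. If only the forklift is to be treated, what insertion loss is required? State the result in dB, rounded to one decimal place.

Everything except the forklift sums to 10^(84/10) = 2.512e+08 in linear terms, 84.00 dB.
The limit corresponds to 10^(85/10) = 3.162e+08; subtracting the fixed part leaves 6.504e+07 for the forklift, i.e. 78.13 dB.
Required insertion loss = 88 − 78.13 = 9.87 dB.

9.9 dB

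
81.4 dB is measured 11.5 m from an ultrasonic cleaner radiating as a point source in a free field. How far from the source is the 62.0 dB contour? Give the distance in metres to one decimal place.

Point-source spreading drops the level by 20·log₁₀(r₂/r₁); inverting, r₂/r₁ = 10^(ΔL/20).
r₂ = 11.5·10^((81.4−62.0)/20) = 11.5·10^(19.4/20) = 107.32 m.

107.3 m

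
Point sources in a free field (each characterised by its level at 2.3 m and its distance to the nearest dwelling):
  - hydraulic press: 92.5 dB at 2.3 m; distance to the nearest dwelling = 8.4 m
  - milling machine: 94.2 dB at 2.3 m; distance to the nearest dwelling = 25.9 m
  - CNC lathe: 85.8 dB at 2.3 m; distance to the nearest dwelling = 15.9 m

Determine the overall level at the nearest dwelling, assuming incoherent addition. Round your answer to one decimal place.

Propagate each source to the receiver with L = L_ref − 20·log₁₀(r/r_ref), then add intensities.
hydraulic press: 92.5 − 20·log₁₀(8.4/2.3) = 92.5 − 11.25 = 81.25 dB.
milling machine: 94.2 − 20·log₁₀(25.9/2.3) = 94.2 − 21.03 = 73.17 dB.
CNC lathe: 85.8 − 20·log₁₀(15.9/2.3) = 85.8 − 16.79 = 69.01 dB.
Σ 10^(L/10) = 1.620e+08 → L_total = 10·log₁₀(1.620e+08) = 82.10 dB.

82.1 dB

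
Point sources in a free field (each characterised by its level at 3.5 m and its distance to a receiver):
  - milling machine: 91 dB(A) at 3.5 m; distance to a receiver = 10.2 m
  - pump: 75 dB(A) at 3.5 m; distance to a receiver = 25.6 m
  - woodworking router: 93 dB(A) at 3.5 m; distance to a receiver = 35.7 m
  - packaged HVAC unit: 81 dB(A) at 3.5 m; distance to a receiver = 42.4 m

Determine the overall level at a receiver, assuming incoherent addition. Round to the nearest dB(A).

Apply inverse-square spreading to bring every level to the receiver, then sum 10^(L/10).
milling machine: 91 − 20·log₁₀(10.2/3.5) = 91 − 9.29 = 81.71 dB(A).
pump: 75 − 20·log₁₀(25.6/3.5) = 75 − 17.28 = 57.72 dB(A).
woodworking router: 93 − 20·log₁₀(35.7/3.5) = 93 − 20.17 = 72.83 dB(A).
packaged HVAC unit: 81 − 20·log₁₀(42.4/3.5) = 81 − 21.67 = 59.33 dB(A).
Σ 10^(L/10) = 1.689e+08 → L_total = 10·log₁₀(1.689e+08) = 82.28 dB(A).

82 dB(A)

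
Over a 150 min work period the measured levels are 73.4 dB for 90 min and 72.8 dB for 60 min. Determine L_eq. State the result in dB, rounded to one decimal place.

73.2 dB

The energy average is taken in the linear domain: L_eq = 10·log₁₀[(Σ tᵢ·10^(Lᵢ/10))/T], T = 150 min.
Σ tᵢ·10^(Lᵢ/10) = 90·10^(73.4/10) + 60·10^(72.8/10) = 3.112e+09.
L_eq = 10·log₁₀(3.112e+09/150) = 73.17 dB.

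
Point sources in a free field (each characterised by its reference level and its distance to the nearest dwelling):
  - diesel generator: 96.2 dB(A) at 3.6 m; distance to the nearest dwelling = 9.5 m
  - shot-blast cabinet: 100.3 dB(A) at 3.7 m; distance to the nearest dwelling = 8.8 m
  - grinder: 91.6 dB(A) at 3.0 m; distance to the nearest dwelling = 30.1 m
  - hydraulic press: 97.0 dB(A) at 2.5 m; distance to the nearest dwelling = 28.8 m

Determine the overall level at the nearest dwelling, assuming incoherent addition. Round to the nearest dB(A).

94 dB(A)

First find each source's level at the receiver (point-source: −20·log₁₀(r/r_ref)), then combine on an intensity basis.
diesel generator: 96.2 − 20·log₁₀(9.5/3.6) = 96.2 − 8.43 = 87.77 dB(A).
shot-blast cabinet: 100.3 − 20·log₁₀(8.8/3.7) = 100.3 − 7.53 = 92.77 dB(A).
grinder: 91.6 − 20·log₁₀(30.1/3.0) = 91.6 − 20.03 = 71.57 dB(A).
hydraulic press: 97.0 − 20·log₁₀(28.8/2.5) = 97.0 − 21.23 = 75.77 dB(A).
Σ 10^(L/10) = 2.545e+09 → L_total = 10·log₁₀(2.545e+09) = 94.06 dB(A).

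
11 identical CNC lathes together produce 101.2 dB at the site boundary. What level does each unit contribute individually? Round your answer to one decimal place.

90.8 dB

11 equal contributions raise the level by 10·log₁₀ 11 = 10.414 dB, so each unit alone gives 101.2 − 10.414.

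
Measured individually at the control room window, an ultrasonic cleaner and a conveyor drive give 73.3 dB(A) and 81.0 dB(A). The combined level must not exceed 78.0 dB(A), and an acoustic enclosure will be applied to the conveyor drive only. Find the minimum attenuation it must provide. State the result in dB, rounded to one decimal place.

Everything except the conveyor drive sums to 10^(73.3/10) = 2.138e+07 in linear terms, 73.30 dB(A).
The limit corresponds to 10^(78.0/10) = 6.310e+07; subtracting the fixed part leaves 4.172e+07 for the conveyor drive, i.e. 76.20 dB(A).
So the conveyor drive must be reduced from 81.0 to 76.20 dB(A): IL = 4.80 dB.

4.8 dB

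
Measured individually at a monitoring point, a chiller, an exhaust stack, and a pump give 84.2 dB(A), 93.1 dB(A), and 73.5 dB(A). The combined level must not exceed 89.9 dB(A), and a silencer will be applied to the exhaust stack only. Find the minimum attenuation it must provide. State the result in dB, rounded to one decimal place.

4.7 dB

Fixed contribution from the other sources: Σ 10^(L/10) = 10^(84.2/10) + 10^(73.5/10) = 2.854e+08 (84.55 dB(A)).
The limit corresponds to 10^(89.9/10) = 9.772e+08; subtracting the fixed part leaves 6.918e+08 for the exhaust stack, i.e. 88.40 dB(A).
So the exhaust stack must be reduced from 93.1 to 88.40 dB(A): IL = 4.70 dB.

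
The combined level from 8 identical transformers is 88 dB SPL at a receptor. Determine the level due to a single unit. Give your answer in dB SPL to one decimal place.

For N identical incoherent sources L_total = L₁ + 10·log₁₀ N, so L₁ = 88 − 10·log₁₀(8) = 88 − 9.031.

79.0 dB SPL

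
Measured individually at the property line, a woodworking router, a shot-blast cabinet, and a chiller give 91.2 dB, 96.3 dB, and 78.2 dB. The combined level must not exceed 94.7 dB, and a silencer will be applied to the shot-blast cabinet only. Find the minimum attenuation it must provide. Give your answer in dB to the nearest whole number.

Everything except the shot-blast cabinet sums to 10^(91.2/10) + 10^(78.2/10) = 1.384e+09 in linear terms, 91.41 dB.
To meet 94.7 dB overall, the treated shot-blast cabinet may contribute at most 10^(94.7/10) − 1.384e+09 = 1.567e+09, i.e. 91.95 dB.
So the shot-blast cabinet must be reduced from 96.3 to 91.95 dB: IL = 4.35 dB.

4 dB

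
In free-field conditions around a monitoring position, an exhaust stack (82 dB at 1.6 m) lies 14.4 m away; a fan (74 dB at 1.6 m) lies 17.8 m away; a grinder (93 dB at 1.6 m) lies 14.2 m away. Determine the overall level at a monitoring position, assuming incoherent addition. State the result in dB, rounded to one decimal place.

74.4 dB

First find each source's level at the receiver (point-source: −20·log₁₀(r/r_ref)), then combine on an intensity basis.
exhaust stack: 82 − 20·log₁₀(14.4/1.6) = 82 − 19.08 = 62.92 dB.
fan: 74 − 20·log₁₀(17.8/1.6) = 74 − 20.93 = 53.07 dB.
grinder: 93 − 20·log₁₀(14.2/1.6) = 93 − 18.96 = 74.04 dB.
Σ 10^(L/10) = 2.749e+07 → L_total = 10·log₁₀(2.749e+07) = 74.39 dB.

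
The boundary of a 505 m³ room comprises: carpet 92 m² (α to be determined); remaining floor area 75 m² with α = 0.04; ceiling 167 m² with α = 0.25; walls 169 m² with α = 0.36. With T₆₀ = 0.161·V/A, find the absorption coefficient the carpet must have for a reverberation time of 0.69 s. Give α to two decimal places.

0.13

Required total absorption A = 0.161·505/0.69 = 117.83 m².
Absorption from the other surfaces = 75·0.04 + 167·0.25 + 169·0.36 = 105.59 m², so the carpet must supply 12.24 m² over 92 m².
α = 12.24/92 = 0.133.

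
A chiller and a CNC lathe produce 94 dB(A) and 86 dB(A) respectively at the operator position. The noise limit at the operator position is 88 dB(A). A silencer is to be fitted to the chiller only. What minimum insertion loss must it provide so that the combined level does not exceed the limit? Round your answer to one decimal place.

Everything except the chiller sums to 10^(86/10) = 3.981e+08 in linear terms, 86.00 dB(A).
The limit corresponds to 10^(88/10) = 6.310e+08; subtracting the fixed part leaves 2.329e+08 for the chiller, i.e. 83.67 dB(A).
Required insertion loss = 94 − 83.67 = 10.33 dB.

10.3 dB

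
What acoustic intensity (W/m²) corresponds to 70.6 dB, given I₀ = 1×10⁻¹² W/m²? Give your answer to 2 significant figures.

I/I₀ = 10^(70.6/10) = 1.148e+07, so I = 1.148e+07 × 10⁻¹² W/m².

1.1e-05 W/m²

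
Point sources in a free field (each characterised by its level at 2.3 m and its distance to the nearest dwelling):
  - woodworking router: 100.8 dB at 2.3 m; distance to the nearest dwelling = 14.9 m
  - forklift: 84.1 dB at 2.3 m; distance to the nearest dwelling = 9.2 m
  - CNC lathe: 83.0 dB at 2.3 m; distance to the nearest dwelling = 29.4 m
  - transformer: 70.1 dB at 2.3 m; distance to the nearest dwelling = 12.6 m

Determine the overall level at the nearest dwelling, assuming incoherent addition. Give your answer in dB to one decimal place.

84.8 dB

First find each source's level at the receiver (point-source: −20·log₁₀(r/r_ref)), then combine on an intensity basis.
woodworking router: 100.8 − 20·log₁₀(14.9/2.3) = 100.8 − 16.23 = 84.57 dB.
forklift: 84.1 − 20·log₁₀(9.2/2.3) = 84.1 − 12.04 = 72.06 dB.
CNC lathe: 83.0 − 20·log₁₀(29.4/2.3) = 83.0 − 22.13 = 60.87 dB.
transformer: 70.1 − 20·log₁₀(12.6/2.3) = 70.1 − 14.77 = 55.33 dB.
Σ 10^(L/10) = 3.041e+08 → L_total = 10·log₁₀(3.041e+08) = 84.83 dB.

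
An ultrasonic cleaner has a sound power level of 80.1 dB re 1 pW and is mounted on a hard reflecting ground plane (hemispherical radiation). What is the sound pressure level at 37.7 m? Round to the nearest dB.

41 dB

Free-field hemispherical radiation: L_p = L_w − 10·log₁₀(2π·r²), r = 37.7 m.
2π·r² = 8930 m², 10·log₁₀ of that is 39.509 dB.
L_p = 80.1 − 39.509 = 40.59 dB.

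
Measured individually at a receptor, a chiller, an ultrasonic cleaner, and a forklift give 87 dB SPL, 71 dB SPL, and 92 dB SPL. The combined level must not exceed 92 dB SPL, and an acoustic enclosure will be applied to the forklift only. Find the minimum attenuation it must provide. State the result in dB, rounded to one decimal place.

1.7 dB

Fixed contribution from the other sources: Σ 10^(L/10) = 10^(87/10) + 10^(71/10) = 5.138e+08 (87.11 dB SPL).
To meet 92 dB SPL overall, the treated forklift may contribute at most 10^(92/10) − 5.138e+08 = 1.071e+09, i.e. 90.30 dB SPL.
Required insertion loss = 92 − 90.30 = 1.70 dB.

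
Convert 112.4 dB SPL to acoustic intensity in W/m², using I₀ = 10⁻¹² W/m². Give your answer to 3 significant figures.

I = I₀·10^(L/10) = 10⁻¹² × 10^(112.4/10) = 10^(-0.760).

0.174 W/m²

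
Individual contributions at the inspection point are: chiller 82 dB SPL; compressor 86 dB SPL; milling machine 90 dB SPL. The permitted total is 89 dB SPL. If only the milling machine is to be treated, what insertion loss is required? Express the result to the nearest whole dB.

Everything except the milling machine sums to 10^(82/10) + 10^(86/10) = 5.566e+08 in linear terms, 87.46 dB SPL.
The limit corresponds to 10^(89/10) = 7.943e+08; subtracting the fixed part leaves 2.377e+08 for the milling machine, i.e. 83.76 dB SPL.
So the milling machine must be reduced from 90 to 83.76 dB SPL: IL = 6.24 dB.

6 dB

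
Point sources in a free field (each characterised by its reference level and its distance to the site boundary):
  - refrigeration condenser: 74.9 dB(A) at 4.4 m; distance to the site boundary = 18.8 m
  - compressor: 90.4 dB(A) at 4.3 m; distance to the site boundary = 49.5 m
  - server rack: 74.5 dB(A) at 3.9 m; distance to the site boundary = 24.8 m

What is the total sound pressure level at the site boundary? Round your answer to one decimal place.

Propagate each source to the receiver with L = L_ref − 20·log₁₀(r/r_ref), then add intensities.
refrigeration condenser: 74.9 − 20·log₁₀(18.8/4.4) = 74.9 − 12.61 = 62.29 dB(A).
compressor: 90.4 − 20·log₁₀(49.5/4.3) = 90.4 − 21.22 = 69.18 dB(A).
server rack: 74.5 − 20·log₁₀(24.8/3.9) = 74.5 − 16.07 = 58.43 dB(A).
Σ 10^(L/10) = 1.066e+07 → L_total = 10·log₁₀(1.066e+07) = 70.28 dB(A).

70.3 dB(A)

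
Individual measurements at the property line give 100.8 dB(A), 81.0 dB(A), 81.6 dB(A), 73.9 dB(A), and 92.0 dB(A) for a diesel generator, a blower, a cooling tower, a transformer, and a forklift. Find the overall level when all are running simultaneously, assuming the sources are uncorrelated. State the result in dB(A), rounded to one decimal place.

101.4 dB(A)

Incoherent sources combine by intensity addition: L_total = 10·log₁₀(Σ 10^(L_i/10)).
Σ 10^(L/10) = 10^(100.8/10) + 10^(81.0/10) + 10^(81.6/10) + 10^(73.9/10) + 10^(92.0/10) = 1.390e+10.
L_total = 10·log₁₀(1.390e+10) = 101.43 dB(A).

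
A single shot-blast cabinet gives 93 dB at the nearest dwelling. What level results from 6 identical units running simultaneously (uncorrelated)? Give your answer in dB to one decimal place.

With 6 equal, uncorrelated contributions the intensity is 6× that of one unit, giving a rise of 10·log₁₀ 6.
L_total = 93 + 10·log₁₀(6) = 93 + 7.782 = 100.78 dB.

100.8 dB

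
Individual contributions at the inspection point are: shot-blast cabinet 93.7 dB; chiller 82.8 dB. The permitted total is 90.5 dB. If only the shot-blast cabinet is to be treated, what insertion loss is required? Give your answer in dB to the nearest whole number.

Fixed contribution from the other source: Σ 10^(L/10) = 10^(82.8/10) = 1.905e+08 (82.80 dB).
To meet 90.5 dB overall, the treated shot-blast cabinet may contribute at most 10^(90.5/10) − 1.905e+08 = 9.315e+08, i.e. 89.69 dB.
So the shot-blast cabinet must be reduced from 93.7 to 89.69 dB: IL = 4.01 dB.

4 dB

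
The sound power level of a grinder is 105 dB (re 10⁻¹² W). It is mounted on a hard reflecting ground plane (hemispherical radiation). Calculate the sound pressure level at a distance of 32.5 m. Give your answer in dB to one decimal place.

The power spreads over a hemisphere of area 2π·r², so L_p = L_w − 10·log₁₀(2π·r²).
2π·r² = 6637 m², 10·log₁₀ of that is 38.219 dB.
L_p = 105 − 38.219 = 66.78 dB.

66.8 dB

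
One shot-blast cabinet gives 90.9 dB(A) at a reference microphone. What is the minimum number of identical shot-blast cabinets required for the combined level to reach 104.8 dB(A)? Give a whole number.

Need L₁ + 10·log₁₀ N ≥ 104.8, i.e. log₁₀ N ≥ 1.39.
N ≥ 10^(13.9/10) = 24.547, so N = 25.

25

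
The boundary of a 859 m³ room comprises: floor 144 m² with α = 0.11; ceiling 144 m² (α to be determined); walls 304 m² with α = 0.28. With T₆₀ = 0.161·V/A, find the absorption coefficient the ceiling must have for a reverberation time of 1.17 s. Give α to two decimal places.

0.12

From T₆₀ = 0.161·V/A, the target T₆₀ = 1.17 s needs A = 0.161·859/1.17 = 118.20 m².
Absorption from the other surfaces = 144·0.11 + 304·0.28 = 100.96 m², so the ceiling must supply 17.24 m² over 144 m².
α = 17.24/144 = 0.120.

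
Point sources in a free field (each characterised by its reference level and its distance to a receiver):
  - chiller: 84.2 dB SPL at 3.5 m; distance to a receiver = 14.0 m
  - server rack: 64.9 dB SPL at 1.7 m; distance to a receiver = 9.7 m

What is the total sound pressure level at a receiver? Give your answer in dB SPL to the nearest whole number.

72 dB SPL

Propagate each source to the receiver with L = L_ref − 20·log₁₀(r/r_ref), then add intensities.
chiller: 84.2 − 20·log₁₀(14.0/3.5) = 84.2 − 12.04 = 72.16 dB SPL.
server rack: 64.9 − 20·log₁₀(9.7/1.7) = 64.9 − 15.13 = 49.77 dB SPL.
Σ 10^(L/10) = 1.653e+07 → L_total = 10·log₁₀(1.653e+07) = 72.18 dB SPL.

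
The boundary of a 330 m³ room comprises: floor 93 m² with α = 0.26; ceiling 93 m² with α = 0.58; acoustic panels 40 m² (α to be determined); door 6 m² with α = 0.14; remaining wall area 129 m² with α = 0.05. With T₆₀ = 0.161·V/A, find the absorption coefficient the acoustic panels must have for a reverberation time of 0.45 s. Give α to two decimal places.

0.82

From T₆₀ = 0.161·V/A, the target T₆₀ = 0.45 s needs A = 0.161·330/0.45 = 118.07 m².
Absorption from the other surfaces = 93·0.26 + 93·0.58 + 6·0.14 + 129·0.05 = 85.41 m², so the acoustic panels must supply 32.66 m² over 40 m².
α = 32.66/40 = 0.816.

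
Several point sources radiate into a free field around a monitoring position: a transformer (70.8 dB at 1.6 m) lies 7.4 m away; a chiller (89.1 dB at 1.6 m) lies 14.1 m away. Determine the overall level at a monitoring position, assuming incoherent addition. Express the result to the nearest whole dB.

70 dB

First find each source's level at the receiver (point-source: −20·log₁₀(r/r_ref)), then combine on an intensity basis.
transformer: 70.8 − 20·log₁₀(7.4/1.6) = 70.8 − 13.30 = 57.50 dB.
chiller: 89.1 − 20·log₁₀(14.1/1.6) = 89.1 − 18.90 = 70.20 dB.
Σ 10^(L/10) = 1.103e+07 → L_total = 10·log₁₀(1.103e+07) = 70.43 dB.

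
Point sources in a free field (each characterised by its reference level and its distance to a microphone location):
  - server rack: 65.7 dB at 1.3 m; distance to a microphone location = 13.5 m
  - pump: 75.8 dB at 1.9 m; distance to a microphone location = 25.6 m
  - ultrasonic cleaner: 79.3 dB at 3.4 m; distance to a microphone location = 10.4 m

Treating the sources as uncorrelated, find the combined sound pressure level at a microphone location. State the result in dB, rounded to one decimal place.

First find each source's level at the receiver (point-source: −20·log₁₀(r/r_ref)), then combine on an intensity basis.
server rack: 65.7 − 20·log₁₀(13.5/1.3) = 65.7 − 20.33 = 45.37 dB.
pump: 75.8 − 20·log₁₀(25.6/1.9) = 75.8 − 22.59 = 53.21 dB.
ultrasonic cleaner: 79.3 − 20·log₁₀(10.4/3.4) = 79.3 − 9.71 = 69.59 dB.
Σ 10^(L/10) = 9.341e+06 → L_total = 10·log₁₀(9.341e+06) = 69.70 dB.

69.7 dB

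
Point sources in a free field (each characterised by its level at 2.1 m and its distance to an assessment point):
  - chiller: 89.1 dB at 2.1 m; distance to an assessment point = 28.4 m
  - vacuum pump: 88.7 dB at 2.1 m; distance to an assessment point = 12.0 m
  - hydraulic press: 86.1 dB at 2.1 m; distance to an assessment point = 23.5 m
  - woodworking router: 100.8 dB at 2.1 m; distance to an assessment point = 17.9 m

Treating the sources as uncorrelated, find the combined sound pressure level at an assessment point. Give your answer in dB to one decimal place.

Propagate each source to the receiver with L = L_ref − 20·log₁₀(r/r_ref), then add intensities.
chiller: 89.1 − 20·log₁₀(28.4/2.1) = 89.1 − 22.62 = 66.48 dB.
vacuum pump: 88.7 − 20·log₁₀(12.0/2.1) = 88.7 − 15.14 = 73.56 dB.
hydraulic press: 86.1 − 20·log₁₀(23.5/2.1) = 86.1 − 20.98 = 65.12 dB.
woodworking router: 100.8 − 20·log₁₀(17.9/2.1) = 100.8 − 18.61 = 82.19 dB.
Σ 10^(L/10) = 1.959e+08 → L_total = 10·log₁₀(1.959e+08) = 82.92 dB.

82.9 dB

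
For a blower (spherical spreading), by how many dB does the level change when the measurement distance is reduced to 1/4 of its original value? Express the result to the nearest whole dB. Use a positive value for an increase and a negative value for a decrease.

+12 dB

With spherical spreading the level changes by −20·log₁₀(r₂/r₁).
ΔL = −20·log₁₀(0.25) = +12.04 dB.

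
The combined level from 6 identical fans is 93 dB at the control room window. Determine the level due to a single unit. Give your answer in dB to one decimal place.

6 equal contributions raise the level by 10·log₁₀ 6 = 7.782 dB, so each unit alone gives 93 − 7.782.

85.2 dB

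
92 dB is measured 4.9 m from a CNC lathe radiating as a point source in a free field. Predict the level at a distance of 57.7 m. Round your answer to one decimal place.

Point-source attenuation: ΔL = 20·log₁₀(r₂/r₁) = 20·log₁₀(57.7/4.9) = 21.420 dB.
L₂ = 92 − 20·log₁₀(57.7/4.9) = 92 − 21.420 = 70.58 dB.

70.6 dB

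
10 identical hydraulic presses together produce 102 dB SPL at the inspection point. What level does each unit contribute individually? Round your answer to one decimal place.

Dividing the total intensity by 10 lowers the level by 10·log₁₀ 10 = 10.000 dB: L₁ = 102 − 10.000.

92.0 dB SPL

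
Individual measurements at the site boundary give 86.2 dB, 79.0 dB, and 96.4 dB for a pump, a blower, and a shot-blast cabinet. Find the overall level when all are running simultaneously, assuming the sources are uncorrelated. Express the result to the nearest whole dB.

97 dB

For uncorrelated sources the intensities add, so convert each level to linear form, sum, and take 10·log₁₀ of the total.
Σ 10^(L/10) = 10^(86.2/10) + 10^(79.0/10) + 10^(96.4/10) = 4.861e+09.
L_total = 10·log₁₀(4.861e+09) = 96.87 dB.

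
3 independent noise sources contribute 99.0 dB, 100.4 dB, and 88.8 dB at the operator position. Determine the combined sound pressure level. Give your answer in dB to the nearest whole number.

For uncorrelated sources the intensities add, so convert each level to linear form, sum, and take 10·log₁₀ of the total.
Σ 10^(L/10) = 10^(99.0/10) + 10^(100.4/10) + 10^(88.8/10) = 1.967e+10.
L_total = 10·log₁₀(1.967e+10) = 102.94 dB.

103 dB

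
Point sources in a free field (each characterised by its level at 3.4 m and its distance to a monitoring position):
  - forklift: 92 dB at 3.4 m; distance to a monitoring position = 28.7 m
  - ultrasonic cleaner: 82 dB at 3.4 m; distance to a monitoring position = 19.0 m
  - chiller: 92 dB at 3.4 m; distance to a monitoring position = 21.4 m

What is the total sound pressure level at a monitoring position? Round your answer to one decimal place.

Propagate each source to the receiver with L = L_ref − 20·log₁₀(r/r_ref), then add intensities.
forklift: 92 − 20·log₁₀(28.7/3.4) = 92 − 18.53 = 73.47 dB.
ultrasonic cleaner: 82 − 20·log₁₀(19.0/3.4) = 82 − 14.95 = 67.05 dB.
chiller: 92 − 20·log₁₀(21.4/3.4) = 92 − 15.98 = 76.02 dB.
Σ 10^(L/10) = 6.732e+07 → L_total = 10·log₁₀(6.732e+07) = 78.28 dB.

78.3 dB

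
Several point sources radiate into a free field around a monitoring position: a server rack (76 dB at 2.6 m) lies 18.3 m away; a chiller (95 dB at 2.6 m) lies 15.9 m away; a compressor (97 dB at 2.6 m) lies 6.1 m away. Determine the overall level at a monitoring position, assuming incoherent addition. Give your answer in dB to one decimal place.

90.0 dB

Propagate each source to the receiver with L = L_ref − 20·log₁₀(r/r_ref), then add intensities.
server rack: 76 − 20·log₁₀(18.3/2.6) = 76 − 16.95 = 59.05 dB.
chiller: 95 − 20·log₁₀(15.9/2.6) = 95 − 15.73 = 79.27 dB.
compressor: 97 − 20·log₁₀(6.1/2.6) = 97 − 7.41 = 89.59 dB.
Σ 10^(L/10) = 9.959e+08 → L_total = 10·log₁₀(9.959e+08) = 89.98 dB.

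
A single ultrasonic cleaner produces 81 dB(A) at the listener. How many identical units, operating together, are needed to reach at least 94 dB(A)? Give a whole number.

20

The shortfall is 94 − 81 = 13.0 dB, and N units add 10·log₁₀ N, so need 10·log₁₀ N ≥ 13.0.
N ≥ 10^(13.0/10) = 19.953, so N = 20.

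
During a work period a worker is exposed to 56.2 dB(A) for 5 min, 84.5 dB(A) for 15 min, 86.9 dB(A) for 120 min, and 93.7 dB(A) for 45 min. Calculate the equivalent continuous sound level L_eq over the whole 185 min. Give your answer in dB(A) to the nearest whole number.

90 dB(A)

Weight each interval's intensity by its duration and average over T = 185 min:
Σ tᵢ·10^(Lᵢ/10) = 5·10^(56.2/10) + 15·10^(84.5/10) + 120·10^(86.9/10) + 45·10^(93.7/10) = 1.685e+11.
L_eq = 10·log₁₀(1.685e+11/185) = 89.59 dB(A).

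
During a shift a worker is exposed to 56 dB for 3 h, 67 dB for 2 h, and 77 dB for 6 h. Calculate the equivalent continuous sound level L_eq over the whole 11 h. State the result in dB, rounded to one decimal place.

The energy average is taken in the linear domain: L_eq = 10·log₁₀[(Σ tᵢ·10^(Lᵢ/10))/T], T = 11 h.
Σ tᵢ·10^(Lᵢ/10) = 3·10^(56/10) + 2·10^(67/10) + 6·10^(77/10) = 3.119e+08.
L_eq = 10·log₁₀(3.119e+08/11) = 74.53 dB.

74.5 dB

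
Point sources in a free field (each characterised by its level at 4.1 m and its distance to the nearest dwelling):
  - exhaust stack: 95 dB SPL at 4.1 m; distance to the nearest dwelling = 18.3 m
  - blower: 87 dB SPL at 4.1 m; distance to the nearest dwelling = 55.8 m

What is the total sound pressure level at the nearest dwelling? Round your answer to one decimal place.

82.1 dB SPL

First find each source's level at the receiver (point-source: −20·log₁₀(r/r_ref)), then combine on an intensity basis.
exhaust stack: 95 − 20·log₁₀(18.3/4.1) = 95 − 12.99 = 82.01 dB SPL.
blower: 87 − 20·log₁₀(55.8/4.1) = 87 − 22.68 = 64.32 dB SPL.
Σ 10^(L/10) = 1.614e+08 → L_total = 10·log₁₀(1.614e+08) = 82.08 dB SPL.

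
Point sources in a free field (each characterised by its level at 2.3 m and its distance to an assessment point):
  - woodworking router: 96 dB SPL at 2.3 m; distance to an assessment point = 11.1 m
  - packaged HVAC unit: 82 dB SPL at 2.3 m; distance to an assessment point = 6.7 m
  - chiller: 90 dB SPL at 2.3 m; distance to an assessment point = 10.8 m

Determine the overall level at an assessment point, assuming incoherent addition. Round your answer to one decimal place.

First find each source's level at the receiver (point-source: −20·log₁₀(r/r_ref)), then combine on an intensity basis.
woodworking router: 96 − 20·log₁₀(11.1/2.3) = 96 − 13.67 = 82.33 dB SPL.
packaged HVAC unit: 82 − 20·log₁₀(6.7/2.3) = 82 − 9.29 = 72.71 dB SPL.
chiller: 90 − 20·log₁₀(10.8/2.3) = 90 − 13.43 = 76.57 dB SPL.
Σ 10^(L/10) = 2.350e+08 → L_total = 10·log₁₀(2.350e+08) = 83.71 dB SPL.

83.7 dB SPL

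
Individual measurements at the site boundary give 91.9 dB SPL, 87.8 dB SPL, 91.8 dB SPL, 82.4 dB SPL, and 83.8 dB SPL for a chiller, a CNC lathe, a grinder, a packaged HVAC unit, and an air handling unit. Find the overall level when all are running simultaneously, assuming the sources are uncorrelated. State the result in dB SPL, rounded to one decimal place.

Incoherent sources combine by intensity addition: L_total = 10·log₁₀(Σ 10^(L_i/10)).
Σ 10^(L/10) = 10^(91.9/10) + 10^(87.8/10) + 10^(91.8/10) + 10^(82.4/10) + 10^(83.8/10) = 4.079e+09.
L_total = 10·log₁₀(4.079e+09) = 96.11 dB SPL.

96.1 dB SPL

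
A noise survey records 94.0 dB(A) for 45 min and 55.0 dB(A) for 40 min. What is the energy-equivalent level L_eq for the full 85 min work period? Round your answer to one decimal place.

91.2 dB(A)

L_eq = 10·log₁₀[(1/T)·Σ tᵢ·10^(Lᵢ/10)] with T = 85 min.
Σ tᵢ·10^(Lᵢ/10) = 45·10^(94.0/10) + 40·10^(55.0/10) = 1.130e+11.
L_eq = 10·log₁₀(1.130e+11/85) = 91.24 dB(A).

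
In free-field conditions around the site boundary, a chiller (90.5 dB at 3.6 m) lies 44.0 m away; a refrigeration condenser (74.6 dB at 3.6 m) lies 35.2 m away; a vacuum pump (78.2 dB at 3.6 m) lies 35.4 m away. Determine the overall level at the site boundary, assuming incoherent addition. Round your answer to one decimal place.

69.3 dB

Apply inverse-square spreading to bring every level to the receiver, then sum 10^(L/10).
chiller: 90.5 − 20·log₁₀(44.0/3.6) = 90.5 − 21.74 = 68.76 dB.
refrigeration condenser: 74.6 − 20·log₁₀(35.2/3.6) = 74.6 − 19.80 = 54.80 dB.
vacuum pump: 78.2 − 20·log₁₀(35.4/3.6) = 78.2 − 19.85 = 58.35 dB.
Σ 10^(L/10) = 8.496e+06 → L_total = 10·log₁₀(8.496e+06) = 69.29 dB.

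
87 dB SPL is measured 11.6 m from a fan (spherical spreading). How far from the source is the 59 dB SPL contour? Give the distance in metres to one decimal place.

291.4 m

Point-source spreading drops the level by 20·log₁₀(r₂/r₁); inverting, r₂/r₁ = 10^(ΔL/20).
r₂ = 11.6·10^((87−59)/20) = 11.6·10^(28.0/20) = 291.38 m.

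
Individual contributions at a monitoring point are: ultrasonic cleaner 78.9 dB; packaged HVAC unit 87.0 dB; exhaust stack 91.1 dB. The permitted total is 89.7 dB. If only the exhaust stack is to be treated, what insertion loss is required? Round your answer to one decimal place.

The untreated sources together contribute 10^(78.9/10) + 10^(87.0/10) = 5.788e+08, i.e. 87.63 dB.
The limit corresponds to 10^(89.7/10) = 9.333e+08; subtracting the fixed part leaves 3.544e+08 for the exhaust stack, i.e. 85.50 dB.
Required insertion loss = 91.1 − 85.50 = 5.60 dB.

5.6 dB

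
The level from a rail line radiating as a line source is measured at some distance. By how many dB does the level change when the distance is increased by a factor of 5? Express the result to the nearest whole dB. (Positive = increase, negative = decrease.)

Line-source spreading: ΔL = −10·log₁₀(r₂/r₁).
ΔL = −10·log₁₀(5) = -6.99 dB.

-7 dB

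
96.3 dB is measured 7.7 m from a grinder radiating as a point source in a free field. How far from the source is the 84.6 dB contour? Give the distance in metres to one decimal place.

For a point source L₁ − L₂ = 20·log₁₀(r₂/r₁), so r₂ = r₁·10^((L₁−L₂)/20).
r₂ = 7.7·10^((96.3−84.6)/20) = 7.7·10^(11.7/20) = 29.61 m.

29.6 m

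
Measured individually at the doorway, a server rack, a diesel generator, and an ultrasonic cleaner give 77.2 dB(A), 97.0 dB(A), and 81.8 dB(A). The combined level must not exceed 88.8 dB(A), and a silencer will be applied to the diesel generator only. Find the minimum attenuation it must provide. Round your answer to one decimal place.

Everything except the diesel generator sums to 10^(77.2/10) + 10^(81.8/10) = 2.038e+08 in linear terms, 83.09 dB(A).
To meet 88.8 dB(A) overall, the treated diesel generator may contribute at most 10^(88.8/10) − 2.038e+08 = 5.547e+08, i.e. 87.44 dB(A).
So the diesel generator must be reduced from 97.0 to 87.44 dB(A): IL = 9.56 dB.

9.6 dB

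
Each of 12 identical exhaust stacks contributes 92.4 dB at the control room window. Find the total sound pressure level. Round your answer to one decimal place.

103.2 dB

L_total = L₁ + 10·log₁₀ N for N identical incoherent sources.
L_total = 92.4 + 10·log₁₀(12) = 92.4 + 10.792 = 103.19 dB.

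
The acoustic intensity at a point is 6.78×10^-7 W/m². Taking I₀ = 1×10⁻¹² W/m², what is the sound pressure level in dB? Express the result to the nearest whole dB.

58 dB

L = 10·log₁₀(I/I₀) = 10·log₁₀(6.78×10^-7/10⁻¹²) = 10·log₁₀(6.78×10^5).
L = 10·(0.8312 + 5) = 58.31 dB.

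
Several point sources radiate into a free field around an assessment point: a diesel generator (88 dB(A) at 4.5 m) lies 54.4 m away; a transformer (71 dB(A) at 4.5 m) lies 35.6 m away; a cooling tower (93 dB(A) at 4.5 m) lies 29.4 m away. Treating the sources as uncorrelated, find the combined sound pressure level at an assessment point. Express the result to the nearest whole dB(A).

77 dB(A)

Propagate each source to the receiver with L = L_ref − 20·log₁₀(r/r_ref), then add intensities.
diesel generator: 88 − 20·log₁₀(54.4/4.5) = 88 − 21.65 = 66.35 dB(A).
transformer: 71 − 20·log₁₀(35.6/4.5) = 71 − 17.96 = 53.04 dB(A).
cooling tower: 93 − 20·log₁₀(29.4/4.5) = 93 − 16.30 = 76.70 dB(A).
Σ 10^(L/10) = 5.126e+07 → L_total = 10·log₁₀(5.126e+07) = 77.10 dB(A).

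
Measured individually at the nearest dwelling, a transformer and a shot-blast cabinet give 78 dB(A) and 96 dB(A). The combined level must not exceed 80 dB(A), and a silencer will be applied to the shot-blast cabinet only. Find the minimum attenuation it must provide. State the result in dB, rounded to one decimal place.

20.3 dB

The untreated sources together contribute 10^(78/10) = 6.310e+07, i.e. 78.00 dB(A).
To meet 80 dB(A) overall, the treated shot-blast cabinet may contribute at most 10^(80/10) − 6.310e+07 = 3.690e+07, i.e. 75.67 dB(A).
So the shot-blast cabinet must be reduced from 96 to 75.67 dB(A): IL = 20.33 dB.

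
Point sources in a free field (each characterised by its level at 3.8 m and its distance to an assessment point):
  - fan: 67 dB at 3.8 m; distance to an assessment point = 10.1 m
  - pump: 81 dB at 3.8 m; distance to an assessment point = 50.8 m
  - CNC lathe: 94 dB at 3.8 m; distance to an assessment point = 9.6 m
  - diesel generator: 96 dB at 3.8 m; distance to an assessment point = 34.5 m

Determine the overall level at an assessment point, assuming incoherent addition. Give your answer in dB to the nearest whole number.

Apply inverse-square spreading to bring every level to the receiver, then sum 10^(L/10).
fan: 67 − 20·log₁₀(10.1/3.8) = 67 − 8.49 = 58.51 dB.
pump: 81 − 20·log₁₀(50.8/3.8) = 81 − 22.52 = 58.48 dB.
CNC lathe: 94 − 20·log₁₀(9.6/3.8) = 94 − 8.05 = 85.95 dB.
diesel generator: 96 − 20·log₁₀(34.5/3.8) = 96 − 19.16 = 76.84 dB.
Σ 10^(L/10) = 4.433e+08 → L_total = 10·log₁₀(4.433e+08) = 86.47 dB.

86 dB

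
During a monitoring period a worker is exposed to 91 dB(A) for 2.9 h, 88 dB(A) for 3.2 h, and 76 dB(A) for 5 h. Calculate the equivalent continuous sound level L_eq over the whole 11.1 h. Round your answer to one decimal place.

Weight each interval's intensity by its duration and average over T = 11.1 h:
Σ tᵢ·10^(Lᵢ/10) = 2.9·10^(91/10) + 3.2·10^(88/10) + 5·10^(76/10) = 5.869e+09.
L_eq = 10·log₁₀(5.869e+09/11.1) = 87.23 dB(A).

87.2 dB(A)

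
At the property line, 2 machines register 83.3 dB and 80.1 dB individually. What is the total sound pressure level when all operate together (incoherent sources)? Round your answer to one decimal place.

85.0 dB

For uncorrelated sources the intensities add, so convert each level to linear form, sum, and take 10·log₁₀ of the total.
Σ 10^(L/10) = 10^(83.3/10) + 10^(80.1/10) = 3.161e+08.
L_total = 10·log₁₀(3.161e+08) = 85.00 dB.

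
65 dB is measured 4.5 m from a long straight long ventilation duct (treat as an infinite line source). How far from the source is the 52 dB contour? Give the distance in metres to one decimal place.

The 13.0 dB drop corresponds to a distance ratio of 10^(13.0/10) for a line source.
r₂ = 4.5·10^((65−52)/10) = 4.5·10^(13.0/10) = 89.79 m.

89.8 m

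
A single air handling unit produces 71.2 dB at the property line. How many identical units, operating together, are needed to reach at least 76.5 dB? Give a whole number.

N identical sources give L₁ + 10·log₁₀ N, so require 10·log₁₀ N ≥ 76.5 − 71.2 = 5.3 dB.
N ≥ 10^(5.3/10) = 3.388, so N = 4.

4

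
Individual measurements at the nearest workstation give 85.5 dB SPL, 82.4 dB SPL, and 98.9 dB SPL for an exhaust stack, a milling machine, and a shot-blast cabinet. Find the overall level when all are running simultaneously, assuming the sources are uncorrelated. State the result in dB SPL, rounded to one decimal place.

99.2 dB SPL

Incoherent sources combine by intensity addition: L_total = 10·log₁₀(Σ 10^(L_i/10)).
Σ 10^(L/10) = 10^(85.5/10) + 10^(82.4/10) + 10^(98.9/10) = 8.291e+09.
L_total = 10·log₁₀(8.291e+09) = 99.19 dB SPL.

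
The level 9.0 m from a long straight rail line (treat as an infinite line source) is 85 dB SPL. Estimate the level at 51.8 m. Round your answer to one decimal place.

77.4 dB SPL

For a line source, L₂ = L₁ − 10·log₁₀(r₂/r₁).
L₂ = 85 − 10·log₁₀(51.8/9.0) = 85 − 7.601 = 77.40 dB SPL.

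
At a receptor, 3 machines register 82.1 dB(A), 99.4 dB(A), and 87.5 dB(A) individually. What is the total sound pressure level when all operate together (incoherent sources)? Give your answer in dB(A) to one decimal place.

Incoherent sources combine by intensity addition: L_total = 10·log₁₀(Σ 10^(L_i/10)).
Σ 10^(L/10) = 10^(82.1/10) + 10^(99.4/10) + 10^(87.5/10) = 9.434e+09.
L_total = 10·log₁₀(9.434e+09) = 99.75 dB(A).

99.7 dB(A)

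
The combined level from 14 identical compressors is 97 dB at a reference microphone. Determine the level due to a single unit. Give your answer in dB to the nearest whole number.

Dividing the total intensity by 14 lowers the level by 10·log₁₀ 14 = 11.461 dB: L₁ = 97 − 11.461.

86 dB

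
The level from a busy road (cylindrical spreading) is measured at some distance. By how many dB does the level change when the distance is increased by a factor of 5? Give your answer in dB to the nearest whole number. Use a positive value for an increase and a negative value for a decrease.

-7 dB

Line-source spreading: ΔL = −10·log₁₀(r₂/r₁).
ΔL = −10·log₁₀(5) = -6.99 dB.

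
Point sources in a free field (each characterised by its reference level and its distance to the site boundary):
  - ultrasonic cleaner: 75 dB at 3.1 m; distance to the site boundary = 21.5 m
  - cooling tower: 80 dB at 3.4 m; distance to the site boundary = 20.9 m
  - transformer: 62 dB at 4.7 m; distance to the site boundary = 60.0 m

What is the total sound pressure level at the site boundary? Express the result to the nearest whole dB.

Apply inverse-square spreading to bring every level to the receiver, then sum 10^(L/10).
ultrasonic cleaner: 75 − 20·log₁₀(21.5/3.1) = 75 − 16.82 = 58.18 dB.
cooling tower: 80 − 20·log₁₀(20.9/3.4) = 80 − 15.77 = 64.23 dB.
transformer: 62 − 20·log₁₀(60.0/4.7) = 62 − 22.12 = 39.88 dB.
Σ 10^(L/10) = 3.314e+06 → L_total = 10·log₁₀(3.314e+06) = 65.20 dB.

65 dB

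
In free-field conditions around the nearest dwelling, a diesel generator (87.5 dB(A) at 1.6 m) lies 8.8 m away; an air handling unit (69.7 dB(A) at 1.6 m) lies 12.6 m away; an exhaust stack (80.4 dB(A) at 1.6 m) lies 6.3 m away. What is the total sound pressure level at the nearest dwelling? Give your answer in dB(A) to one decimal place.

74.1 dB(A)

First find each source's level at the receiver (point-source: −20·log₁₀(r/r_ref)), then combine on an intensity basis.
diesel generator: 87.5 − 20·log₁₀(8.8/1.6) = 87.5 − 14.81 = 72.69 dB(A).
air handling unit: 69.7 − 20·log₁₀(12.6/1.6) = 69.7 − 17.93 = 51.77 dB(A).
exhaust stack: 80.4 − 20·log₁₀(6.3/1.6) = 80.4 − 11.90 = 68.50 dB(A).
Σ 10^(L/10) = 2.581e+07 → L_total = 10·log₁₀(2.581e+07) = 74.12 dB(A).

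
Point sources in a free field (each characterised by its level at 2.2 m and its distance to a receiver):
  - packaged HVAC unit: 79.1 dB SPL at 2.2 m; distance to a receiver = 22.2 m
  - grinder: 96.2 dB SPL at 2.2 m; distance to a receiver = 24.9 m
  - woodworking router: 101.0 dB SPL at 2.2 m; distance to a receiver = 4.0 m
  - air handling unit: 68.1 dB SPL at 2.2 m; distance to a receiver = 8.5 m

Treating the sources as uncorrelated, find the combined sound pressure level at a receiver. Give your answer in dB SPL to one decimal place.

Apply inverse-square spreading to bring every level to the receiver, then sum 10^(L/10).
packaged HVAC unit: 79.1 − 20·log₁₀(22.2/2.2) = 79.1 − 20.08 = 59.02 dB SPL.
grinder: 96.2 − 20·log₁₀(24.9/2.2) = 96.2 − 21.08 = 75.12 dB SPL.
woodworking router: 101.0 − 20·log₁₀(4.0/2.2) = 101.0 − 5.19 = 95.81 dB SPL.
air handling unit: 68.1 − 20·log₁₀(8.5/2.2) = 68.1 − 11.74 = 56.36 dB SPL.
Σ 10^(L/10) = 3.842e+09 → L_total = 10·log₁₀(3.842e+09) = 95.85 dB SPL.

95.8 dB SPL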